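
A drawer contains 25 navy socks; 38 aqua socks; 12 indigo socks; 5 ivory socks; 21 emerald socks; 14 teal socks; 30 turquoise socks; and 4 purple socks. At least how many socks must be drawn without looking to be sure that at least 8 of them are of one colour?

52

The 8 colours are the holes; the socks drawn are the pigeons.
To avoid 8 of any one colour, the worst case takes at most 7 of each colour, or every sock of a colour that has fewer than 7.
That gives 7 + 7 + 7 + 5 + 7 + 7 + 7 + 4 = 51 socks with no colour reaching 8.
The next sock forces some colour to 8, so 51 + 1 = 52.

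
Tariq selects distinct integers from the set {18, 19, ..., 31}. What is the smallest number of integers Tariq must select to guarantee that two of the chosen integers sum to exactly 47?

A set avoiding the sum 47 can contain at most one of each pair {x, 47−x}, plus the 2 elements whose complement lies outside the range.
The integers 24, …, 31 (8 of them) are such a set: any two sum to at least 24+25 = 49 > 47.
By the pigeonhole principle, any 9th integer completes one of the 6 pairs, so 9 choices force a sum of 47.

9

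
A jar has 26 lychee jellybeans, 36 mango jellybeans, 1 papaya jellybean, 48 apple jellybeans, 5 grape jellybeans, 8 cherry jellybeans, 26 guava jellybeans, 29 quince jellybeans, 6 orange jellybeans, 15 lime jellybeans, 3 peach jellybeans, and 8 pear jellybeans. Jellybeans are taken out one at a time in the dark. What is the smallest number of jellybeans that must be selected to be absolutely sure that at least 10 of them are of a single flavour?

86

By pigeonhole, the 12 flavours are the holes; the jellybeans drawn are the pigeons.
To avoid 10 of any one flavour, the worst case takes at most 9 of each flavour, or every jellybean of a flavour that has fewer than 9.
That gives 9 + 9 + 1 + 9 + 5 + 8 + 9 + 9 + 6 + 9 + 3 + 8 = 85 jellybeans with no flavour reaching 10.
The next jellybean forces some flavour to 10, so 85 + 1 = 86.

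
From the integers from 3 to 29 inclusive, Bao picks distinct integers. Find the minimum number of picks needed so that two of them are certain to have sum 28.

Two chosen integers sum to 28 exactly when both halves of some pair {x, 28−x} with 3 ≤ x ≤ 28−x ≤ 25 are chosen — 11 such pairs.
The remaining 5 elements (those with no distinct partner in range) can never complete a 28-sum, so the worst case takes all of them and one from each pair: 5 + 11 = 16.
By the pigeonhole principle, the 17th integer has to be the second member of some pair, so 16 + 1 = 17.

17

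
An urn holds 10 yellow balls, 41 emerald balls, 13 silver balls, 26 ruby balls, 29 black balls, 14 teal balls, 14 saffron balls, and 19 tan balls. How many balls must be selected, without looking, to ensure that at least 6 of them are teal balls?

158

In the worst case for collecting teal balls, every non-teal ball comes out first.
There are 10 + 41 + 13 + 26 + 29 + 14 + 19 = 152 non-teal balls altogether.
After those, each further ball must be teal, so 152 + 6 = 158 draws guarantee 6 teal balls.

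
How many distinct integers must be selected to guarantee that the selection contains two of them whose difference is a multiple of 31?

Integers whose pairwise differences are multiples of 31 are exactly those sharing a remainder mod 31. By pigeonhole, the 31 residue classes mod 31 are the pigeonholes.
With 31 integers one could put 1 in each residue class and have no class reach 2.
The 32nd integer pushes some class to 2, so 31·1 + 1 = 32.

32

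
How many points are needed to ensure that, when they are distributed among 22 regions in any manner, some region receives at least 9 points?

With 176 points one could put exactly 8 in each of the 22 regions, and no region would reach 9.
One more point must land in a region that already has 8, giving it 9.
So 22 × 8 + 1 = 177 points are required.

177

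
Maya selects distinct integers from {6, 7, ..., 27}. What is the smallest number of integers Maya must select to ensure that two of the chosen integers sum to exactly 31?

Group the elements by complementary pair {x, 31−x}: {6,25}, {7,24}, {8,23}, …, giving 10 two-element pairs and 2 integers whose partner 31−x falls outside [6,27].
Pigeonhole: treating each of those 12 groups as a pigeonhole, one can pick one integer per group — 12 integers — with no two summing to 31.
The 13th integer lands in an occupied pair, forcing a sum of 31.

13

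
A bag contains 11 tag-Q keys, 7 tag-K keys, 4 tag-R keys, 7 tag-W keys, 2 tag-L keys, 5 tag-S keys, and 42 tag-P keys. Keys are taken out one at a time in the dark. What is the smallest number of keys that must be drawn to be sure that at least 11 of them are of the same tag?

An adversary could hand out at most 10 keys per tag (5 tags run out sooner): 10 + 7 + 4 + 7 + 2 + 5 + 10 = 45 keys and still no tag has 11.
One more key lands in a tag already at 10, so 46 draws are enough and 45 are not.

46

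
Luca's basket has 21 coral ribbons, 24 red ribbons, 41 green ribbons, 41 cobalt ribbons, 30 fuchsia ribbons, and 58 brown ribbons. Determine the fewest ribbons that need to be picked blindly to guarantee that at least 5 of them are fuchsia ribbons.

190

In the worst case for collecting fuchsia ribbons, every non-fuchsia ribbon comes out first.
There are 21 + 24 + 41 + 41 + 58 = 185 non-fuchsia ribbons altogether.
After those, each further ribbon must be fuchsia, so 185 + 5 = 190 draws guarantee 5 fuchsia ribbons.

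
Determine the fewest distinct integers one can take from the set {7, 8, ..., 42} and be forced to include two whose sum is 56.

23

Group the elements by complementary pair {x, 56−x}: {14,42}, {15,41}, {16,40}, …, giving 14 two-element pairs, the single value 28 (it cannot pair with itself since the integers are distinct), and 7 integers whose partner 56−x falls outside [7,42].
Treating each of those 22 groups as a pigeonhole, one can pick one integer per group — 22 integers — with no two summing to 56.
The 23rd integer lands in an occupied pair, forcing a sum of 56.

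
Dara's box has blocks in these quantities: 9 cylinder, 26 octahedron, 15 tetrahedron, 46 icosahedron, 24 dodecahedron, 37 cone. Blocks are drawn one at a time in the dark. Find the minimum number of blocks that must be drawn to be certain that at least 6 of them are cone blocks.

In the worst case for collecting cone blocks, every non-cone block comes out first.
There are 9 + 26 + 15 + 46 + 24 = 120 non-cone blocks altogether.
After those, each further block must be cone, so 120 + 6 = 126 draws guarantee 6 cone blocks.

126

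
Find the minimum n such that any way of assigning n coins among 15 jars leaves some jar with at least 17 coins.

With 240 coins one could put exactly 16 in each of the 15 jars, and no jar would reach 17.
By pigeonhole, one more coin must land in a jar that already has 16, giving it 17.
So 15 × 16 + 1 = 241 coins are required.

241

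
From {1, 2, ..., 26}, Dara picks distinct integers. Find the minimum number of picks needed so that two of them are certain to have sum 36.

A set avoiding the sum 36 can contain at most one of each pair {x, 36−x}, plus the 10 elements whose complement lies outside the range or equal to its own complement.
The integers 1, …, 18 (18 of them) are such a set: any two sum to at least 1+2 = 3 and at most 17+18 = 35 < 36.
Any 19th integer completes one of the 8 pairs, so 19 choices force a sum of 36.

19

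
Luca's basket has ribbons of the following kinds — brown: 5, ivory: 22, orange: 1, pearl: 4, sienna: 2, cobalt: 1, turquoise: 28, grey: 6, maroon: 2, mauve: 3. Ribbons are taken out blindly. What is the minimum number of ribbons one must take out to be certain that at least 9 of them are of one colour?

An adversary could hand out at most 8 ribbons per colour (8 colours run out sooner): 5 + 8 + 1 + 4 + 2 + 1 + 8 + 6 + 2 + 3 = 40 ribbons and still no colour has 9.
One more ribbon lands in a colour already at 8, so 41 draws are enough and 40 are not.

41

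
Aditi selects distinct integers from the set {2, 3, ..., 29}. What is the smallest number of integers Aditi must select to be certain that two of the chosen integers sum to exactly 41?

20

Group the elements by complementary pair {x, 41−x}: {12,29}, {13,28}, {14,27}, …, giving 9 two-element pairs and 10 integers whose partner 41−x falls outside [2,29].
By the pigeonhole principle, treating each of those 19 groups as a pigeonhole, one can pick one integer per group — 19 integers — with no two summing to 41.
The 20th integer lands in an occupied pair, forcing a sum of 41.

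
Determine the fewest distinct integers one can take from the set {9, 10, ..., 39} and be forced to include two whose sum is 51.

18

Two chosen integers sum to 51 exactly when both halves of some pair {x, 51−x} with 12 ≤ x ≤ 51−x ≤ 39 are chosen — 14 such pairs.
The remaining 3 elements (those with no distinct partner in range) can never complete a 51-sum, so the worst case takes all of them and one from each pair: 3 + 14 = 17.
By pigeonhole, the 18th integer has to be the second member of some pair, so 17 + 1 = 18.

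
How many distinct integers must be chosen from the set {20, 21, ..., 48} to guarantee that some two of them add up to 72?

A set avoiding the sum 72 can contain at most one of each pair {x, 72−x}, plus the 5 elements whose complement lies outside the range or equal to its own complement.
The integers 20, …, 36 (17 of them) are such a set: any two sum to at least 20+21 = 41 and at most 35+36 = 71 < 72.
Pigeonhole: any 18th integer completes one of the 12 pairs, so 18 choices force a sum of 72.

18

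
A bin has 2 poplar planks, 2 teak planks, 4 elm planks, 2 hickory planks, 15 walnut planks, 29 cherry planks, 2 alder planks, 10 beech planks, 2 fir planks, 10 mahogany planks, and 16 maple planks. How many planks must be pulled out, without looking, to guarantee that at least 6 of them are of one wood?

The 11 woods are the holes; the planks drawn are the pigeons.
To avoid 6 of any one wood, the worst case takes at most 5 of each wood, or every plank of a wood that has fewer than 5.
That gives 2 + 2 + 4 + 2 + 5 + 5 + 2 + 5 + 2 + 5 + 5 = 39 planks with no wood reaching 6.
The next plank forces some wood to 6, so 39 + 1 = 40.

40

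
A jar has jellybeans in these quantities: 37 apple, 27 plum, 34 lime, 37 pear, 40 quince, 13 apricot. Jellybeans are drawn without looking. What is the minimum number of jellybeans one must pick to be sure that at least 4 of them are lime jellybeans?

158

In the worst case for collecting lime jellybeans, every non-lime jellybean comes out first.
There are 37 + 27 + 37 + 40 + 13 = 154 non-lime jellybeans altogether.
After those, each further jellybean must be lime, so 154 + 4 = 158 draws guarantee 4 lime jellybeans.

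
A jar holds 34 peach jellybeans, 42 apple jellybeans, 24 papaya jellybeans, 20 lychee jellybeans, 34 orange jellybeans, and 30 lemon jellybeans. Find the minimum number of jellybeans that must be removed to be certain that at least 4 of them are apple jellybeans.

146

In the worst case for collecting apple jellybeans, every non-apple jellybean comes out first.
There are 34 + 24 + 20 + 34 + 30 = 142 non-apple jellybeans altogether.
After those, each further jellybean must be apple, so 142 + 4 = 146 draws guarantee 4 apple jellybeans.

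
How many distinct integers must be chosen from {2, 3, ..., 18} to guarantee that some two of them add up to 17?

Group the elements by complementary pair {x, 17−x}: {2,15}, {3,14}, {4,13}, …, giving 7 two-element pairs and 3 integers whose partner 17−x falls outside [2,18].
By pigeonhole, treating each of those 10 groups as a pigeonhole, one can pick one integer per group — 10 integers — with no two summing to 17.
The 11th integer lands in an occupied pair, forcing a sum of 17.

11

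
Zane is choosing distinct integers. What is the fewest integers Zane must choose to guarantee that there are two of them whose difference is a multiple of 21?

22

Integers whose pairwise differences are multiples of 21 are exactly those sharing a remainder mod 21. By the pigeonhole principle, the 21 residue classes mod 21 are the pigeonholes.
With 21 integers one could put 1 in each residue class and have no class reach 2.
The 22nd integer pushes some class to 2, so 21·1 + 1 = 22.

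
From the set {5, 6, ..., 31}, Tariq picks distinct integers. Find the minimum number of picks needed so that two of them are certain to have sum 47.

Two chosen integers sum to 47 exactly when both halves of some pair {x, 47−x} with 16 ≤ x ≤ 47−x ≤ 31 are chosen — 8 such pairs.
The remaining 11 elements (those with no distinct partner in range) can never complete a 47-sum, so the worst case takes all of them and one from each pair: 11 + 8 = 19.
By pigeonhole, the 20th integer has to be the second member of some pair, so 19 + 1 = 20.

20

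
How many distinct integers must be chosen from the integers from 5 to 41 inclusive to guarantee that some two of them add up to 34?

26

A set avoiding the sum 34 can contain at most one of each pair {x, 34−x}, plus the 13 elements whose complement lies outside the range or equal to its own complement.
The integers 17, …, 41 (25 of them) are such a set: any two sum to at least 17+18 = 35 > 34.
By the pigeonhole principle, any 26th integer completes one of the 12 pairs, so 26 choices force a sum of 34.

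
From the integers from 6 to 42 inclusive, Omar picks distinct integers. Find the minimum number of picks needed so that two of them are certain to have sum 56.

24

A set avoiding the sum 56 can contain at most one of each pair {x, 56−x}, plus the 9 elements whose complement lies outside the range or equal to its own complement.
The integers 6, …, 28 (23 of them) are such a set: any two sum to at least 6+7 = 13 and at most 27+28 = 55 < 56.
Pigeonhole: any 24th integer completes one of the 14 pairs, so 24 choices force a sum of 56.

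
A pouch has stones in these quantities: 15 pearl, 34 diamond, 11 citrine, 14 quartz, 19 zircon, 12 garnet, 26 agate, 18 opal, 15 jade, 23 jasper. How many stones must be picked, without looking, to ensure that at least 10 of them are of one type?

By the pigeonhole principle, put each drawn stone into a box by type. The largest draw with every box below 10 takes min(count, 9) from each type.
Σ min(cᵢ, 9) = 9 + 9 + 9 + 9 + 9 + 9 + 9 + 9 + 9 + 9 = 90.
Draw number 90 + 1 = 91 must push one box to 10.

91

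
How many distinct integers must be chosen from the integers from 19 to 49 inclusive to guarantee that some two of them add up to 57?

22

Group the elements by complementary pair {x, 57−x}: {19,38}, {20,37}, {21,36}, …, giving 10 two-element pairs and 11 integers whose partner 57−x falls outside [19,49].
By the pigeonhole principle, treating each of those 21 groups as a pigeonhole, one can pick one integer per group — 21 integers — with no two summing to 57.
The 22nd integer lands in an occupied pair, forcing a sum of 57.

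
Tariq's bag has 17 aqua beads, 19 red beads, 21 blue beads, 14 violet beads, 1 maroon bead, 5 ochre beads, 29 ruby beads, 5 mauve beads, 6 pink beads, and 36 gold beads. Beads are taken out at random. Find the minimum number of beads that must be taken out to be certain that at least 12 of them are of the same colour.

By the pigeonhole principle, put each drawn bead into a box by colour. The largest draw with every box below 12 takes min(count, 11) from each colour; colours with fewer than 11 contribute all they have.
Σ min(cᵢ, 11) = 11 + 11 + 11 + 11 + 1 + 5 + 11 + 5 + 6 + 11 = 83.
Draw number 83 + 1 = 84 must push one box to 12.

84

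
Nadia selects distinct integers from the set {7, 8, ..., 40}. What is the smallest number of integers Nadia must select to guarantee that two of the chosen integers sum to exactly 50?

20

A set avoiding the sum 50 can contain at most one of each pair {x, 50−x}, plus the 4 elements whose complement lies outside the range or equal to its own complement.
The integers 7, …, 25 (19 of them) are such a set: any two sum to at least 7+8 = 15 and at most 24+25 = 49 < 50.
Any 20th integer completes one of the 15 pairs, so 20 choices force a sum of 50.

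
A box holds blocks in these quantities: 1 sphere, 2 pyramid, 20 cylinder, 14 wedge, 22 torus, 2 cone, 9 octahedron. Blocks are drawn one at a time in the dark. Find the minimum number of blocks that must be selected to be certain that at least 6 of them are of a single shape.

An adversary could hand out at most 5 blocks per shape (sphere, pyramid, cone run out sooner): 1 + 2 + 5 + 5 + 5 + 2 + 5 = 25 blocks and still no shape has 6.
By the pigeonhole principle, one more block lands in a shape already at 5, so 26 draws are enough and 25 are not.

26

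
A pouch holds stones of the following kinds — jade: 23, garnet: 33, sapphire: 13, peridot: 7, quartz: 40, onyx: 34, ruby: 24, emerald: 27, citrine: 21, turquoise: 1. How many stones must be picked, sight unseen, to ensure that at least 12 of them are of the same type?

97

By pigeonhole, put each drawn stone into a box by type. The largest draw with every box below 12 takes min(count, 11) from each type; types with fewer than 11 contribute all they have.
Σ min(cᵢ, 11) = 11 + 11 + 11 + 7 + 11 + 11 + 11 + 11 + 11 + 1 = 96.
Draw number 96 + 1 = 97 must push one box to 12.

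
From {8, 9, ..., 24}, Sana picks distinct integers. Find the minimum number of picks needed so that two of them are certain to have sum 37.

Group the elements by complementary pair {x, 37−x}: {13,24}, {14,23}, {15,22}, …, giving 6 two-element pairs and 5 integers whose partner 37−x falls outside [8,24].
Treating each of those 11 groups as a pigeonhole, one can pick one integer per group — 11 integers — with no two summing to 37.
The 12th integer lands in an occupied pair, forcing a sum of 37.

12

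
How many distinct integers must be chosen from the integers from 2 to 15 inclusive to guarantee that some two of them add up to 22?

Two chosen integers sum to 22 exactly when both halves of some pair {x, 22−x} with 7 ≤ x ≤ 22−x ≤ 15 are chosen — 4 such pairs.
The remaining 6 elements (those with no distinct partner in range) can never complete a 22-sum, so the worst case takes all of them and one from each pair: 6 + 4 = 10.
By pigeonhole, the 11th integer has to be the second member of some pair, so 10 + 1 = 11.

11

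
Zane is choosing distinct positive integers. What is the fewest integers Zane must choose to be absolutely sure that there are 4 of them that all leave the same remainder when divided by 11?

34

Pigeonhole: the 11 residue classes mod 11 are the pigeonholes.
With 33 integers one could put 3 in each residue class and have no class reach 4.
The 34th integer pushes some class to 4, so 11·3 + 1 = 34.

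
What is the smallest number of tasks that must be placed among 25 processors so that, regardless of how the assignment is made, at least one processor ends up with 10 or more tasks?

226

With 225 tasks one could put exactly 9 in each of the 25 processors, and no processor would reach 10.
By the pigeonhole principle, one more task must land in a processor that already has 9, giving it 10.
So 25 × 9 + 1 = 226 tasks are required.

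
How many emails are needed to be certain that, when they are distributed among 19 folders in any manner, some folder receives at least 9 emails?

With 152 emails one could put exactly 8 in each of the 19 folders, and no folder would reach 9.
By the pigeonhole principle, one more email must land in a folder that already has 8, giving it 9.
So 19 × 8 + 1 = 153 emails are required.

153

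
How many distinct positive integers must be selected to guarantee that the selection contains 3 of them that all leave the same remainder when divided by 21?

43

The 21 residue classes mod 21 are the pigeonholes.
With 42 integers one could put 2 in each residue class and have no class reach 3.
The 43rd integer pushes some class to 3, so 21·2 + 1 = 43.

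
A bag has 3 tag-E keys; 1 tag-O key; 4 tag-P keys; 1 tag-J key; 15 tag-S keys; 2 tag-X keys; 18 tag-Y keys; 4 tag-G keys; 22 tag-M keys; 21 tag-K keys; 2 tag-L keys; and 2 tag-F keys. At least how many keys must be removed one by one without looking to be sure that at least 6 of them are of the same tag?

An adversary could hand out at most 5 keys per tag (8 tags run out sooner): 3 + 1 + 4 + 1 + 5 + 2 + 5 + 4 + 5 + 5 + 2 + 2 = 39 keys and still no tag has 6.
Pigeonhole: one more key lands in a tag already at 5, so 40 draws are enough and 39 are not.

40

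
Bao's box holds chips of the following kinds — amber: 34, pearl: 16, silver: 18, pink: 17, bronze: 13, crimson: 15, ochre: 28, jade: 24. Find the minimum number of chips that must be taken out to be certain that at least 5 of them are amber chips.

In the worst case for collecting amber chips, every non-amber chip comes out first.
There are 16 + 18 + 17 + 13 + 15 + 28 + 24 = 131 non-amber chips altogether.
After those, each further chip must be amber, so 131 + 5 = 136 draws guarantee 5 amber chips.

136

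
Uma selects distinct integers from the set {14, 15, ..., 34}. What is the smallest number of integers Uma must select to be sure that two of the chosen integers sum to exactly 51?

13

Two chosen integers sum to 51 exactly when both halves of some pair {x, 51−x} with 17 ≤ x ≤ 51−x ≤ 34 are chosen — 9 such pairs.
The remaining 3 elements (those with no distinct partner in range) can never complete a 51-sum, so the worst case takes all of them and one from each pair: 3 + 9 = 12.
The 13th integer has to be the second member of some pair, so 12 + 1 = 13.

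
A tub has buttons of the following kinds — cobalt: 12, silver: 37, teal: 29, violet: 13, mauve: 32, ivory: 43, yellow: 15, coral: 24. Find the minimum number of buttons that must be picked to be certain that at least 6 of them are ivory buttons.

168

In the worst case for collecting ivory buttons, every non-ivory button comes out first.
There are 12 + 37 + 29 + 13 + 32 + 15 + 24 = 162 non-ivory buttons altogether.
After those, each further button must be ivory, so 162 + 6 = 168 draws guarantee 6 ivory buttons.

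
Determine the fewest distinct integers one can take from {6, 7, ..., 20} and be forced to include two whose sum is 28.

Group the elements by complementary pair {x, 28−x}: {8,20}, {9,19}, {10,18}, …, giving 6 two-element pairs, the single value 14 (it cannot pair with itself since the integers are distinct), and 2 integers whose partner 28−x falls outside [6,20].
Treating each of those 9 groups as a pigeonhole, one can pick one integer per group — 9 integers — with no two summing to 28.
The 10th integer lands in an occupied pair, forcing a sum of 28.

10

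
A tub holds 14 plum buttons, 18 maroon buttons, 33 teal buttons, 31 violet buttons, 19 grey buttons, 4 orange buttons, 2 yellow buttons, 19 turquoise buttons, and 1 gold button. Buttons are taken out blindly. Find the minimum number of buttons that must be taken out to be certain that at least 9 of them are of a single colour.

56

By pigeonhole, the 9 colours are the holes; the buttons drawn are the pigeons.
To avoid 9 of any one colour, the worst case takes at most 8 of each colour, or every button of a colour that has fewer than 8.
That gives 8 + 8 + 8 + 8 + 8 + 4 + 2 + 8 + 1 = 55 buttons with no colour reaching 9.
The next button forces some colour to 9, so 55 + 1 = 56.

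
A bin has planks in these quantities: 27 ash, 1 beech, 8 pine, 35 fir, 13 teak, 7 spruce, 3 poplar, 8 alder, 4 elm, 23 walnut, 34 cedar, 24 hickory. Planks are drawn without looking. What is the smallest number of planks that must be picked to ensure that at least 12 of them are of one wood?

Put each drawn plank into a box by wood. The largest draw with every box below 12 takes min(count, 11) from each wood; woods with fewer than 11 contribute all they have.
Σ min(cᵢ, 11) = 11 + 1 + 8 + 11 + 11 + 7 + 3 + 8 + 4 + 11 + 11 + 11 = 97.
Draw number 97 + 1 = 98 must push one box to 12.

98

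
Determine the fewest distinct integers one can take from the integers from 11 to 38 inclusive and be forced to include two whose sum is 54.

Two chosen integers sum to 54 exactly when both halves of some pair {x, 54−x} with 16 ≤ x ≤ 54−x ≤ 38 are chosen — 11 such pairs.
The remaining 6 elements (those with no distinct partner in range) can never complete a 54-sum, so the worst case takes all of them and one from each pair: 6 + 11 = 17.
The 18th integer has to be the second member of some pair, so 17 + 1 = 18.

18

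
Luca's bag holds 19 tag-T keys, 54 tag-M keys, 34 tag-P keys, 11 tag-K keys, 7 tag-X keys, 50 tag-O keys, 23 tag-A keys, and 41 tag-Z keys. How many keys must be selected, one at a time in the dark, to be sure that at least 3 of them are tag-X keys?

In the worst case for collecting tag-X keys, every non-tag-X key comes out first.
There are 19 + 54 + 34 + 11 + 50 + 23 + 41 = 232 non-tag-X keys altogether.
After those, each further key must be tag-X, so 232 + 3 = 235 draws guarantee 3 tag-X keys.

235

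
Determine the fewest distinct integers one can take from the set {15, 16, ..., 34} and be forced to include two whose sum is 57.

A set avoiding the sum 57 can contain at most one of each pair {x, 57−x}, plus the 8 elements whose complement lies outside the range.
The integers 15, …, 28 (14 of them) are such a set: any two sum to at least 15+16 = 31 and at most 27+28 = 55 < 57.
Any 15th integer completes one of the 6 pairs, so 15 choices force a sum of 57.

15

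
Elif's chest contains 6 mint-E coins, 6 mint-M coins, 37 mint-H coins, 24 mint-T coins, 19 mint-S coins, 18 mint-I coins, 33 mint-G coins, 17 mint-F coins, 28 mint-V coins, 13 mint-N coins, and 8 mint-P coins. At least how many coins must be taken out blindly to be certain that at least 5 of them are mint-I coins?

196

In the worst case for collecting mint-I coins, every non-mint-I coin comes out first.
There are 6 + 6 + 37 + 24 + 19 + 33 + 17 + 28 + 13 + 8 = 191 non-mint-I coins altogether.
After those, each further coin must be mint-I, so 191 + 5 = 196 draws guarantee 5 mint-I coins.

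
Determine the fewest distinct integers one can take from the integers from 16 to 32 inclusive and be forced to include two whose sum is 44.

A set avoiding the sum 44 can contain at most one of each pair {x, 44−x}, plus the 5 elements whose complement lies outside the range or equal to its own complement.
The integers 22, …, 32 (11 of them) are such a set: any two sum to at least 22+23 = 45 > 44.
Pigeonhole: any 12th integer completes one of the 6 pairs, so 12 choices force a sum of 44.

12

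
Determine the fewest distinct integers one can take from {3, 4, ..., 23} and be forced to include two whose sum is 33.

A set avoiding the sum 33 can contain at most one of each pair {x, 33−x}, plus the 7 elements whose complement lies outside the range.
The integers 3, …, 16 (14 of them) are such a set: any two sum to at least 3+4 = 7 and at most 15+16 = 31 < 33.
By pigeonhole, any 15th integer completes one of the 7 pairs, so 15 choices force a sum of 33.

15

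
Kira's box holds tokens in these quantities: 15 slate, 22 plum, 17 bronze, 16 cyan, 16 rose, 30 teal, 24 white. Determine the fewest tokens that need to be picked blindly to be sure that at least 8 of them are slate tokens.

In the worst case for collecting slate tokens, every non-slate token comes out first.
There are 22 + 17 + 16 + 16 + 30 + 24 = 125 non-slate tokens altogether.
After those, each further token must be slate, so 125 + 8 = 133 draws guarantee 8 slate tokens.

133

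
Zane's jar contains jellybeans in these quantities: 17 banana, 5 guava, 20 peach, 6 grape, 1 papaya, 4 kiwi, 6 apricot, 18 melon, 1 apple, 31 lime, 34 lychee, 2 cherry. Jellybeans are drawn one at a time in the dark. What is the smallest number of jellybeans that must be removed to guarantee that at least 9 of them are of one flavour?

66

By pigeonhole, put each drawn jellybean into a box by flavour. The largest draw with every box below 9 takes min(count, 8) from each flavour; flavours with fewer than 8 contribute all they have.
Σ min(cᵢ, 8) = 8 + 5 + 8 + 6 + 1 + 4 + 6 + 8 + 1 + 8 + 8 + 2 = 65.
Draw number 65 + 1 = 66 must push one box to 9.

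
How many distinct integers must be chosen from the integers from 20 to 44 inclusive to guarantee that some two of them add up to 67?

15

Two chosen integers sum to 67 exactly when both halves of some pair {x, 67−x} with 23 ≤ x ≤ 67−x ≤ 44 are chosen — 11 such pairs.
The remaining 3 elements (those with no distinct partner in range) can never complete a 67-sum, so the worst case takes all of them and one from each pair: 3 + 11 = 14.
The 15th integer has to be the second member of some pair, so 14 + 1 = 15.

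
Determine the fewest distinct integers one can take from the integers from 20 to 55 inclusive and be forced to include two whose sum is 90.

Two chosen integers sum to 90 exactly when both halves of some pair {x, 90−x} with 35 ≤ x ≤ 90−x ≤ 55 are chosen — 10 such pairs.
The remaining 16 elements (those with no distinct partner in range) can never complete a 90-sum, so the worst case takes all of them and one from each pair: 16 + 10 = 26.
Pigeonhole: the 27th integer has to be the second member of some pair, so 26 + 1 = 27.

27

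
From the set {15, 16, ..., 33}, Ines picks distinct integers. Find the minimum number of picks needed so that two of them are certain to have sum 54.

14

A set avoiding the sum 54 can contain at most one of each pair {x, 54−x}, plus the 7 elements whose complement lies outside the range or equal to its own complement.
The integers 15, …, 27 (13 of them) are such a set: any two sum to at least 15+16 = 31 and at most 26+27 = 53 < 54.
Any 14th integer completes one of the 6 pairs, so 14 choices force a sum of 54.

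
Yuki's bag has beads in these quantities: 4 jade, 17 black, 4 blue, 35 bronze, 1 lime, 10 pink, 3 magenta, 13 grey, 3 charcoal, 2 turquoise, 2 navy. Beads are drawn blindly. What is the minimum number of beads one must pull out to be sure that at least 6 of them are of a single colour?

40

An adversary could hand out at most 5 beads per colour (7 colours run out sooner): 4 + 5 + 4 + 5 + 1 + 5 + 3 + 5 + 3 + 2 + 2 = 39 beads and still no colour has 6.
One more bead lands in a colour already at 5, so 40 draws are enough and 39 are not.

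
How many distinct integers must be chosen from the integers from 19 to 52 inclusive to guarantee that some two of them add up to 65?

21

Group the elements by complementary pair {x, 65−x}: {19,46}, {20,45}, {21,44}, …, giving 14 two-element pairs and 6 integers whose partner 65−x falls outside [19,52].
Treating each of those 20 groups as a pigeonhole, one can pick one integer per group — 20 integers — with no two summing to 65.
The 21st integer lands in an occupied pair, forcing a sum of 65.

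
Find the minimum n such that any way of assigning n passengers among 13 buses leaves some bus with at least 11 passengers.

With 130 passengers one could put exactly 10 in each of the 13 buses, and no bus would reach 11.
By the pigeonhole principle, one more passenger must land in a bus that already has 10, giving it 11.
So 13 × 10 + 1 = 131 passengers are required.

131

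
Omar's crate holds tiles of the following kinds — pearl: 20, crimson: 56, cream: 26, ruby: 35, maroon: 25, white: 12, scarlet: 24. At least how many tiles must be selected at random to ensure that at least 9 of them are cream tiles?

181

In the worst case for collecting cream tiles, every non-cream tile comes out first.
There are 20 + 56 + 35 + 25 + 12 + 24 = 172 non-cream tiles altogether.
After those, each further tile must be cream, so 172 + 9 = 181 draws guarantee 9 cream tiles.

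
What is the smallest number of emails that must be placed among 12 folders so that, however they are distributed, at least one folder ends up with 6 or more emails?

61

With 60 emails one could put exactly 5 in each of the 12 folders, and no folder would reach 6.
By pigeonhole, one more email must land in a folder that already has 5, giving it 6.
So 12 × 5 + 1 = 61 emails are required.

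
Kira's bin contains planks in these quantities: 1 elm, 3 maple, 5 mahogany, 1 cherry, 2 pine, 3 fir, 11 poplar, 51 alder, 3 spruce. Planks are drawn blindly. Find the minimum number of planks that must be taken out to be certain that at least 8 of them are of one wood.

By the pigeonhole principle, the 9 woods are the holes; the planks drawn are the pigeons.
To avoid 8 of any one wood, the worst case takes at most 7 of each wood, or every plank of a wood that has fewer than 7.
That gives 1 + 3 + 5 + 1 + 2 + 3 + 7 + 7 + 3 = 32 planks with no wood reaching 8.
The next plank forces some wood to 8, so 32 + 1 = 33.

33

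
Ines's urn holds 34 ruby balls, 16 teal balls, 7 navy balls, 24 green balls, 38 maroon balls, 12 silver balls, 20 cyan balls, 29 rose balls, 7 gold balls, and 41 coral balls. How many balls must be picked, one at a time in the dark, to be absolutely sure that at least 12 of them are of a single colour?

An adversary could hand out at most 11 balls per colour (navy, gold run out sooner): 11 + 11 + 7 + 11 + 11 + 11 + 11 + 11 + 7 + 11 = 102 balls and still no colour has 12.
One more ball lands in a colour already at 11, so 103 draws are enough and 102 are not.

103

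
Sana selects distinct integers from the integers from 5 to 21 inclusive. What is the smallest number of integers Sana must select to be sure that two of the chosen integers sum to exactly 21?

12

A set avoiding the sum 21 can contain at most one of each pair {x, 21−x}, plus the 5 elements whose complement lies outside the range.
The integers 11, …, 21 (11 of them) are such a set: any two sum to at least 11+12 = 23 > 21.
Pigeonhole: any 12th integer completes one of the 6 pairs, so 12 choices force a sum of 21.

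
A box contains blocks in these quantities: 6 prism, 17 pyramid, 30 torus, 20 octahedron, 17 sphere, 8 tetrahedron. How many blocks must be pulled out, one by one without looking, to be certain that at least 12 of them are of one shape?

59

Pigeonhole: put each drawn block into a box by shape. The largest draw with every box below 12 takes min(count, 11) from each shape; shapes with fewer than 11 contribute all they have.
Σ min(cᵢ, 11) = 6 + 11 + 11 + 11 + 11 + 8 = 58.
Draw number 58 + 1 = 59 must push one box to 12.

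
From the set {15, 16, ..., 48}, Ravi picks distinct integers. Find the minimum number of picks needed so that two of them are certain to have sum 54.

A set avoiding the sum 54 can contain at most one of each pair {x, 54−x}, plus the 10 elements whose complement lies outside the range or equal to its own complement.
The integers 27, …, 48 (22 of them) are such a set: any two sum to at least 27+28 = 55 > 54.
Pigeonhole: any 23rd integer completes one of the 12 pairs, so 23 choices force a sum of 54.

23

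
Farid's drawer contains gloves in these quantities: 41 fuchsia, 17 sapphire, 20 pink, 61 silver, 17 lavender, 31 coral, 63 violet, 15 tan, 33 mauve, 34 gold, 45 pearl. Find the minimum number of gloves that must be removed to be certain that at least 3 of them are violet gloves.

In the worst case for collecting violet gloves, every non-violet glove comes out first.
There are 41 + 17 + 20 + 61 + 17 + 31 + 15 + 33 + 34 + 45 = 314 non-violet gloves altogether.
After those, each further glove must be violet, so 314 + 3 = 317 draws guarantee 3 violet gloves.

317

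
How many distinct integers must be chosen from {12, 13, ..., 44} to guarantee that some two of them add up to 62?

Two chosen integers sum to 62 exactly when both halves of some pair {x, 62−x} with 18 ≤ x ≤ 62−x ≤ 44 are chosen — 13 such pairs.
The remaining 7 elements (those with no distinct partner in range) can never complete a 62-sum, so the worst case takes all of them and one from each pair: 7 + 13 = 20.
Pigeonhole: the 21st integer has to be the second member of some pair, so 20 + 1 = 21.

21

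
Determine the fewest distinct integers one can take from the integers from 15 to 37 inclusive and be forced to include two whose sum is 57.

Two chosen integers sum to 57 exactly when both halves of some pair {x, 57−x} with 20 ≤ x ≤ 57−x ≤ 37 are chosen — 9 such pairs.
The remaining 5 elements (those with no distinct partner in range) can never complete a 57-sum, so the worst case takes all of them and one from each pair: 5 + 9 = 14.
Pigeonhole: the 15th integer has to be the second member of some pair, so 14 + 1 = 15.

15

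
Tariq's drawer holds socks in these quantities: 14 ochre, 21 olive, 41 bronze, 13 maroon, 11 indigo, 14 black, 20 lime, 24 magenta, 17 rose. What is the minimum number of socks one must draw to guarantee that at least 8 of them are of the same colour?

64

By the pigeonhole principle, put each drawn sock into a box by colour. The largest draw with every box below 8 takes min(count, 7) from each colour.
Σ min(cᵢ, 7) = 7 + 7 + 7 + 7 + 7 + 7 + 7 + 7 + 7 = 63.
Draw number 63 + 1 = 64 must push one box to 8.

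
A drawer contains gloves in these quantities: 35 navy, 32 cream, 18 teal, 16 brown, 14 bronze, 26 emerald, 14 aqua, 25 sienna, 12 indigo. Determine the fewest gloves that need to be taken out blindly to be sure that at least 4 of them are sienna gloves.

171

In the worst case for collecting sienna gloves, every non-sienna glove comes out first.
There are 35 + 32 + 18 + 16 + 14 + 26 + 14 + 12 = 167 non-sienna gloves altogether.
After those, each further glove must be sienna, so 167 + 4 = 171 draws guarantee 4 sienna gloves.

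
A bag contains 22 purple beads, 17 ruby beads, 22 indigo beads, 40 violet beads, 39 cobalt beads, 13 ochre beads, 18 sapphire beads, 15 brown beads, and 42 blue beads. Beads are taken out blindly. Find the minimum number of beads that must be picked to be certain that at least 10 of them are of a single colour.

82

An adversary could hand out at most 9 beads per colour: 9 + 9 + 9 + 9 + 9 + 9 + 9 + 9 + 9 = 81 beads and still no colour has 10.
Pigeonhole: one more bead lands in a colour already at 9, so 82 draws are enough and 81 are not.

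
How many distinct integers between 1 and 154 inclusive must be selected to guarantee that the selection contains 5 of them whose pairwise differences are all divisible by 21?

Integers whose pairwise differences are multiples of 21 are exactly those sharing a remainder mod 21. The 21 residue classes mod 21 are the pigeonholes.
With 84 integers one could put 4 in each residue class and have no class reach 5.
The 85th integer pushes some class to 5, so 21·4 + 1 = 85.

85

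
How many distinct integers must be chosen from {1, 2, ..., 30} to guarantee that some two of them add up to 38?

A set avoiding the sum 38 can contain at most one of each pair {x, 38−x}, plus the 8 elements whose complement lies outside the range or equal to its own complement.
The integers 1, …, 19 (19 of them) are such a set: any two sum to at least 1+2 = 3 and at most 18+19 = 37 < 38.
Any 20th integer completes one of the 11 pairs, so 20 choices force a sum of 38.

20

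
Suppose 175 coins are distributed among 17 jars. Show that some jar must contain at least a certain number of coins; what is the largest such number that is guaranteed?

11

By pigeonhole, the 17 jars are the holes and the 175 coins are the pigeons.
If every jar held at most 10 coins, the total would be at most 17 × 10 = 170, which is less than 175.
So some jar holds at least ⌈175/17⌉ = 11 coins.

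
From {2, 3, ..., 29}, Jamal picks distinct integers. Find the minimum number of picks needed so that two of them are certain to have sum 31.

A set avoiding the sum 31 can contain at most one of each pair {x, 31−x}.
The integers 16, …, 29 (14 of them) are such a set: any two sum to at least 16+17 = 33 > 31.
By the pigeonhole principle, any 15th integer completes one of the 14 pairs, so 15 choices force a sum of 31.

15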